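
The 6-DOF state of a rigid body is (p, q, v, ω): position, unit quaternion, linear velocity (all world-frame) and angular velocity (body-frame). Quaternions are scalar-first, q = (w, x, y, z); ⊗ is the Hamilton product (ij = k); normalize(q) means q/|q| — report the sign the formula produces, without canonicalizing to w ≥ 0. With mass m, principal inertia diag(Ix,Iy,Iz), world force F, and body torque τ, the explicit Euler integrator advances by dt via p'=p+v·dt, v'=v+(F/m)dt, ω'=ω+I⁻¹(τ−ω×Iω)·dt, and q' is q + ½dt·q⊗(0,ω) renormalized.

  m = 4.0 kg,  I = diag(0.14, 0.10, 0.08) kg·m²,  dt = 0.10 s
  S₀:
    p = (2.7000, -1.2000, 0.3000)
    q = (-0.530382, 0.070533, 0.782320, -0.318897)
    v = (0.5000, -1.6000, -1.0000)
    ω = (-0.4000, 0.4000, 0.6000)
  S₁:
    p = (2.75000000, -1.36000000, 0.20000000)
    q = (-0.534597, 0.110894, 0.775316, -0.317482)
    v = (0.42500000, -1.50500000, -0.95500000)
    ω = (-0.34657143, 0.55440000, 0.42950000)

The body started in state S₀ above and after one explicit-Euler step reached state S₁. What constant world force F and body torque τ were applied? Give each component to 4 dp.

F = (-3.0000, 3.8000, 1.8000)
τ = (0.0700, 0.1400, -0.1300)

velocity change Δv = (-0.07500000, 0.09500000, 0.04500000)
applied force F = (-3.0000, 3.8000, 1.8000)
Δω = ω₁−ω₀ = (0.05342857, 0.15440000, -0.17050000)
ω₀×(Iω₀) = (-0.0048, -0.0144, 0.0064)
I·α + gyro = (0.0700, 0.1400, -0.1300)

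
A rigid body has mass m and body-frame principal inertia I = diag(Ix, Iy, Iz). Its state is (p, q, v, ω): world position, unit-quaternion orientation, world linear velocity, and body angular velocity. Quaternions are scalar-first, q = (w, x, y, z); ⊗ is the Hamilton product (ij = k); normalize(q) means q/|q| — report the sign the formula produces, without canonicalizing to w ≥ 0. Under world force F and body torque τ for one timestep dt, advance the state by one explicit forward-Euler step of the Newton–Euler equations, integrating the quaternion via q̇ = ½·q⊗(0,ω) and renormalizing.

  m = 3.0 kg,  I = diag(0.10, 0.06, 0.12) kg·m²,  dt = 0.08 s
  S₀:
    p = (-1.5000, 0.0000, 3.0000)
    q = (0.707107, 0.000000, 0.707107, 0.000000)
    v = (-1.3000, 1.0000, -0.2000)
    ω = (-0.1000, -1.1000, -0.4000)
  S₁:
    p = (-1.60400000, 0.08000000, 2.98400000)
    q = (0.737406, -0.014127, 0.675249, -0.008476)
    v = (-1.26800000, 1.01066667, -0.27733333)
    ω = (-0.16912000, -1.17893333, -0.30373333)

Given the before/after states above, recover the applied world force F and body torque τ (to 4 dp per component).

F = (1.2000, 0.4000, -2.9000)
τ = (-0.0600, -0.0600, 0.1400)

Δv = v₁−v₀ = (0.03200000, 0.01066667, -0.07733333)
F = m·Δv/dt = (1.2000, 0.4000, -2.9000)
Δω = ω₁−ω₀ = (-0.06912000, -0.07893333, 0.09626667)
gyro term ω₀×Iω₀ = (0.0264, -0.0008, -0.0044)
applied torque τ = (-0.0600, -0.0600, 0.1400)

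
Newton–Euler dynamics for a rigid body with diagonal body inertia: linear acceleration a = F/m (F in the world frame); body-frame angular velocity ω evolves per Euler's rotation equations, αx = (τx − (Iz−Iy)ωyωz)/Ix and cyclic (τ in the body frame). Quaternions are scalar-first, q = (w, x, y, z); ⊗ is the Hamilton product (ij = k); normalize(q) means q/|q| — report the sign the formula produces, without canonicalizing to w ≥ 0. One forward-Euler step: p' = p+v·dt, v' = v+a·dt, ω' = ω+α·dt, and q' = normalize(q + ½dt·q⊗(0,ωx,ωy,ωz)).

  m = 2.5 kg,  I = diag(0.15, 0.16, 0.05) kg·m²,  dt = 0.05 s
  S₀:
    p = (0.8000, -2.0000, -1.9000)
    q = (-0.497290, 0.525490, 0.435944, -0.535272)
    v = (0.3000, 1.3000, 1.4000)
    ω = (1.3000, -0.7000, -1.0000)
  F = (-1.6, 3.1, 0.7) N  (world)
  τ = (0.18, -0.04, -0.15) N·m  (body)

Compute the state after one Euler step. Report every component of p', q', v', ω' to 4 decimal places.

p' = (0.8150, -1.9350, -1.8300)
q' = (-0.5196, 0.4886, 0.4400, -0.5457)
v' = (0.2680, 1.3620, 1.4140)
ω' = (1.3857, -0.6719, -1.1409)

a = F/m = (-0.6400, 1.2400, 0.2800)
p' = p + v·dt = (0.8150, -1.9350, -1.8300)
v' = v + a·dt = (0.2680, 1.3620, 1.4140)
gyro term ω×Iω = (-0.0770, -0.1300, -0.0091)
angular accel α = (1.7133, 0.5625, -2.8180)
ω + α·dt = (1.3857, -0.6719, -1.1409)
q⊗(0,ω) = (-0.9132482, -1.4571114, 0.1777394, -0.4372802)
updated quaternion q' = (-0.5196, 0.4886, 0.4400, -0.5457)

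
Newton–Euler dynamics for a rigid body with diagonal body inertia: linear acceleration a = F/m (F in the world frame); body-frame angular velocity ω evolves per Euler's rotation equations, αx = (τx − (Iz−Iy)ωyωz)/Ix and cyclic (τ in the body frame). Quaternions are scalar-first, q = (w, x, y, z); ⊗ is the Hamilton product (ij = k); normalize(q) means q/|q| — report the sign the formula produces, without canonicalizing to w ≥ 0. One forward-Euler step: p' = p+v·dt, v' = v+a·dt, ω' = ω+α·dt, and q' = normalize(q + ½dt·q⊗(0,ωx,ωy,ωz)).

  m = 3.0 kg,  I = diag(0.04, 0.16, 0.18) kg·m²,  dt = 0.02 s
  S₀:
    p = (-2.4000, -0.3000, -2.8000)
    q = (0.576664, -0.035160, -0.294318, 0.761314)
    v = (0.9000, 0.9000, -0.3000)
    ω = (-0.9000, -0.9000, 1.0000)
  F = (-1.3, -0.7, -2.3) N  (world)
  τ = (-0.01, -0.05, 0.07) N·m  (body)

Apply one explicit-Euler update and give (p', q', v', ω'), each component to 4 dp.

p' = (-2.3820, -0.2820, -2.8060)
q' = (0.5660, -0.0364, -0.3060, 0.7646)
v' = (0.8913, 0.8953, -0.3153)
ω' = (-0.8960, -0.9220, 0.9970)

a = F/m = (-0.4333, -0.2333, -0.7667)
new position p' = (-2.3820, -0.2820, -2.8060)
v' = v + a·dt = (0.8913, 0.8953, -0.3153)
ω×(Iω) gyroscopic = (-0.0180, 0.1260, 0.0972)
α = I⁻¹(τ − ω×Iω) = (0.2000, -1.1000, -0.1511)
ω + α·dt = (-0.8960, -0.9220, 0.9970)
2q̇ = q⊗(0,ω) = (-1.0578442, -0.1281330, -1.1690202, 0.3434218)
updated quaternion q' = (0.5660, -0.0364, -0.3060, 0.7646)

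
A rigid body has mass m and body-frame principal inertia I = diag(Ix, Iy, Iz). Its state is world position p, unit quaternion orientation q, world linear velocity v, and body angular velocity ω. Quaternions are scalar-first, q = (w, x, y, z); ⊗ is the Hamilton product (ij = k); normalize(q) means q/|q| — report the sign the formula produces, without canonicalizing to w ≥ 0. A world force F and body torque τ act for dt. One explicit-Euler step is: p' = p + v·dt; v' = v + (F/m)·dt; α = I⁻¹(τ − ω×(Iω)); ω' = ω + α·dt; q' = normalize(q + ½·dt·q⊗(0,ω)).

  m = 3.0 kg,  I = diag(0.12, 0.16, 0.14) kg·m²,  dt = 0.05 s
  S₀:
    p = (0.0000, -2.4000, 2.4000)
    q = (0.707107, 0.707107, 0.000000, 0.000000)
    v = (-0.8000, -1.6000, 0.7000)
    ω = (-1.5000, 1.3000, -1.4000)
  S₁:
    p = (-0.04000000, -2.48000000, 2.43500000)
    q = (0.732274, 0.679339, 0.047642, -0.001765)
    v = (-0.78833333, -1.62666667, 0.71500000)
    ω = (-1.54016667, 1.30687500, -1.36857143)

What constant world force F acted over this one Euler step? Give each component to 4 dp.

v₁ − v₀ = (0.01166667, -0.02666667, 0.01500000)
applied force F = (0.7000, -1.6000, 0.9000)

F = (0.7000, -1.6000, 0.9000)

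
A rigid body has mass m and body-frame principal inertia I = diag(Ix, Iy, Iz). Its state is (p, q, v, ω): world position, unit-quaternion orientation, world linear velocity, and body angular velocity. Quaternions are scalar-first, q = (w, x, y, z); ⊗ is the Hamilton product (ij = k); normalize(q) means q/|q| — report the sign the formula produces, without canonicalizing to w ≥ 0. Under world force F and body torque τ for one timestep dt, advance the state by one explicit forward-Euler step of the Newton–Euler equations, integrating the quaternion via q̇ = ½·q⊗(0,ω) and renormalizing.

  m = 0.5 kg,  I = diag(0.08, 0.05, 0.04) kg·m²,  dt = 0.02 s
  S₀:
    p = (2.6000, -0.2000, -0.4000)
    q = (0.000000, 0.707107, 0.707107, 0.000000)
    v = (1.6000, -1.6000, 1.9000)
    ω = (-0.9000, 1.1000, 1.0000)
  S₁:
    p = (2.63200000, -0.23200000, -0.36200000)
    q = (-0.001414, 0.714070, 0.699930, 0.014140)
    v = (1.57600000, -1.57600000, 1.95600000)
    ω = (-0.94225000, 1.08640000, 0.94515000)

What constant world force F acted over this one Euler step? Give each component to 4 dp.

v₁ − v₀ = (-0.02400000, 0.02400000, 0.05600000)
applied force F = (-0.6000, 0.6000, 1.4000)

F = (-0.6000, 0.6000, 1.4000)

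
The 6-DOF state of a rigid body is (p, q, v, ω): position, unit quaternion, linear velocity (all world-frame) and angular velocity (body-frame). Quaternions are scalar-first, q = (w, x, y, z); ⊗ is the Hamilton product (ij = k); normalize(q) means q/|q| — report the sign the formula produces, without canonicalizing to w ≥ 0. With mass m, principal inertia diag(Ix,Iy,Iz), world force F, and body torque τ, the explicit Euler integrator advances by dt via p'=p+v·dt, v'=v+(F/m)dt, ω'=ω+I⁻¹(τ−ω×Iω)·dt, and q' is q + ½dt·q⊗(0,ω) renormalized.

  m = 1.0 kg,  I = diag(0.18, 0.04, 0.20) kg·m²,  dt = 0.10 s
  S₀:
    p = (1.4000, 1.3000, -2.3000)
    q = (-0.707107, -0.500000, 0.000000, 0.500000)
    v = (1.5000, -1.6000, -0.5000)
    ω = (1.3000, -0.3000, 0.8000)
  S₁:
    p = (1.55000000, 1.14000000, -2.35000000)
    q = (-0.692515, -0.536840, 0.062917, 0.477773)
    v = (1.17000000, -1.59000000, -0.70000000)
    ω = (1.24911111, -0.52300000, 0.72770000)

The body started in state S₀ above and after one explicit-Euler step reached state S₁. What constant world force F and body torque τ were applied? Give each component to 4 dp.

F = (-3.3000, 0.1000, -2.0000)
τ = (-0.1300, -0.1100, -0.0900)

Δv = v₁−v₀ = (-0.33000000, 0.01000000, -0.20000000)
applied force F = (-3.3000, 0.1000, -2.0000)
ω₁ − ω₀ = (-0.05088889, -0.22300000, -0.07230000)
applied torque τ = (-0.1300, -0.1100, -0.0900)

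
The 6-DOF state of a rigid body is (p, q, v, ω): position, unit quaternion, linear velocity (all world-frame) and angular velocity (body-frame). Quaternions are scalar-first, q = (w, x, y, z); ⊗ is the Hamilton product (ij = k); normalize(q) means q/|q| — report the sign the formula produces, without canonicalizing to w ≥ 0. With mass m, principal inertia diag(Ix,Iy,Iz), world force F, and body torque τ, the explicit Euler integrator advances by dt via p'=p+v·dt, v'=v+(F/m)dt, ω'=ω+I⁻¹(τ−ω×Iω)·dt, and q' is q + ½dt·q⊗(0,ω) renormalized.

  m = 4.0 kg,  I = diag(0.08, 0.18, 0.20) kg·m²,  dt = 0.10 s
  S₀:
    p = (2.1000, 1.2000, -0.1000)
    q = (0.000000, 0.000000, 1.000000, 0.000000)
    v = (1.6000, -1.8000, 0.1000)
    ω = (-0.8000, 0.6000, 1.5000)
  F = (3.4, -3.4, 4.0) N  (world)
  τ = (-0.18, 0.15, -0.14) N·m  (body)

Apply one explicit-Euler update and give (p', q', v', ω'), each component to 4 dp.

p' = (2.2600, 1.0200, -0.0900)
q' = (-0.0299, 0.0747, 0.9960, 0.0398)
v' = (1.6850, -1.8850, 0.2000)
ω' = (-1.0475, 0.6033, 1.4540)

p + v·dt = (2.2600, 1.0200, -0.0900)
new velocity v' = (1.6850, -1.8850, 0.2000)
angular accel α = (-2.4750, 0.0333, -0.4600)
ω' = ω + α·dt = (-1.0475, 0.6033, 1.4540)
q⊗(0,ω) = (-0.6000000, 1.5000000, 0.0000000, 0.8000000)
q' = normalize(q + ½dt·q⊗(0,ω)) = (-0.0299, 0.0747, 0.9960, 0.0398)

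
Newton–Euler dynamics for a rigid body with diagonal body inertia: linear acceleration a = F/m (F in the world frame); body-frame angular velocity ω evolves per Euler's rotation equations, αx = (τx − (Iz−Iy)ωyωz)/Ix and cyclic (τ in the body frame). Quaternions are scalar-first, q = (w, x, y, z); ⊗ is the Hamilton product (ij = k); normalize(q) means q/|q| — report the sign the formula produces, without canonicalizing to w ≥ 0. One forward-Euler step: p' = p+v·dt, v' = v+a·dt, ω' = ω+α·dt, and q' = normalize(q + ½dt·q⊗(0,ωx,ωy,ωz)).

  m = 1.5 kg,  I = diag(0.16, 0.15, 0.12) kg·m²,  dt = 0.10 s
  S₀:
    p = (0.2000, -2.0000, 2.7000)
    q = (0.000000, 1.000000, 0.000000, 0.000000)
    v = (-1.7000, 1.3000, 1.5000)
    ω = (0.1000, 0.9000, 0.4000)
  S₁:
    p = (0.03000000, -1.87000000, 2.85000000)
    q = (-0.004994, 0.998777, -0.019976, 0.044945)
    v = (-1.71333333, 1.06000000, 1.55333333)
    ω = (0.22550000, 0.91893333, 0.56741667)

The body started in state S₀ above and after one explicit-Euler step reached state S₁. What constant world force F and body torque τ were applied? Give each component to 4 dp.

rate change Δω = (0.12550000, 0.01893333, 0.16741667)
precession coupling = (-0.0108, 0.0016, -0.0009)
τ = I·(Δω/dt) + ω₀×(Iω₀) = (0.1900, 0.0300, 0.2000)
Δv = v₁−v₀ = (-0.01333333, -0.24000000, 0.05333333)
applied force F = (-0.2000, -3.6000, 0.8000)

F = (-0.2000, -3.6000, 0.8000)
τ = (0.1900, 0.0300, 0.2000)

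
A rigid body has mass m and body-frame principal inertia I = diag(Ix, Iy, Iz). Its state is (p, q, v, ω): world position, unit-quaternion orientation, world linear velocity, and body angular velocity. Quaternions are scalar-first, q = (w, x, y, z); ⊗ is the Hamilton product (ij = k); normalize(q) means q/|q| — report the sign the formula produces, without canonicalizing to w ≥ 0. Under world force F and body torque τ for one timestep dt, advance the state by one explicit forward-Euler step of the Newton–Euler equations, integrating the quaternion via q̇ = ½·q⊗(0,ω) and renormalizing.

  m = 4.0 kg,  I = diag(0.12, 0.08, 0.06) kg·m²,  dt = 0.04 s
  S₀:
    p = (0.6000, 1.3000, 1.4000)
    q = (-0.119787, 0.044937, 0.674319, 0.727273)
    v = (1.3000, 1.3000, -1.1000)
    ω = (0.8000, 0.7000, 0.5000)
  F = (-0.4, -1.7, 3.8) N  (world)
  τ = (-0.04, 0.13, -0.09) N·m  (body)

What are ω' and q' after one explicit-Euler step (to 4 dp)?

ω' = (0.7890, 0.7530, 0.4549)
q' = (-0.1372, 0.0396, 0.6836, 0.7157)

α = I⁻¹(τ − ω×Iω) = (-0.2750, 1.3250, -1.1267)
ω + α·dt = (0.7890, 0.7530, 0.4549)
Hamilton product q⊗(0,ω) = (-0.8716094, -0.2677612, 0.4754990, -0.5678928)
q + ½dt·q⊗(0,ω), renormalized = (-0.1372, 0.0396, 0.6836, 0.7157)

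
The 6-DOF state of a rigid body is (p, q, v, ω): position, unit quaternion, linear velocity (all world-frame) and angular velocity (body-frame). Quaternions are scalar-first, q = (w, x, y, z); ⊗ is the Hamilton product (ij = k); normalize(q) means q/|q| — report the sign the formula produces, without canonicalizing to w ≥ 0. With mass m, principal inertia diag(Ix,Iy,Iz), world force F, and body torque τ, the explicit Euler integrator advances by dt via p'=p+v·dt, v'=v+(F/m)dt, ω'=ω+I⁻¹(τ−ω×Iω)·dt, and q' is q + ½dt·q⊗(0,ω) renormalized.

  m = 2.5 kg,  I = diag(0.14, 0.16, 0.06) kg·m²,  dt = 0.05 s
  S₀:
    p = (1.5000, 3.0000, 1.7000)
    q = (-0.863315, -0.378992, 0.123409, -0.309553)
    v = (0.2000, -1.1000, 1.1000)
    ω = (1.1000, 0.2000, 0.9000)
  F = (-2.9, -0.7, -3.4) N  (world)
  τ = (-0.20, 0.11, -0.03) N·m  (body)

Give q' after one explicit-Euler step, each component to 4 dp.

q⊗(0,ω) = (0.6708071, -0.7766678, -0.1720785, -0.9885318)
q' = normalize(q + ½dt·q⊗(0,ω)) = (-0.8460, -0.3982, 0.1190, -0.3341)

q' = (-0.8460, -0.3982, 0.1190, -0.3341)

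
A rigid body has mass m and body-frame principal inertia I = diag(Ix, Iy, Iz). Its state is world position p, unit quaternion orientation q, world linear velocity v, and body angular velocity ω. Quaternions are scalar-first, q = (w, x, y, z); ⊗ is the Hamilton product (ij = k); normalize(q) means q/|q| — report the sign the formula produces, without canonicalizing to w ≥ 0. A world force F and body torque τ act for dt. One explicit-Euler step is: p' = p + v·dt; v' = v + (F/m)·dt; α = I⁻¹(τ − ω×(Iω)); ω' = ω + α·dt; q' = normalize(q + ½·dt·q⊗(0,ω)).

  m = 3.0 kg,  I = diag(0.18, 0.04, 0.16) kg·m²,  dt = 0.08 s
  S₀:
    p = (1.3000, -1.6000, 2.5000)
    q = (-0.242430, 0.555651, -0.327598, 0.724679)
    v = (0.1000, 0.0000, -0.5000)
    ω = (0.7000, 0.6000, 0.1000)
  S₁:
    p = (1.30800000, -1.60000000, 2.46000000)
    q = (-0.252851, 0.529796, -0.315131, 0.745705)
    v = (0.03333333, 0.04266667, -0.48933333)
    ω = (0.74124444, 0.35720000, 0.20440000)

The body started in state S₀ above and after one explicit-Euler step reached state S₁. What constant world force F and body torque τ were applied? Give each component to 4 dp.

rate change Δω = (0.04124444, -0.24280000, 0.10440000)
precession coupling = (0.0072, 0.0014, -0.0588)
applied torque τ = (0.1000, -0.1200, 0.1500)
velocity change Δv = (-0.06666667, 0.04266667, 0.01066667)
applied force F = (-2.5000, 1.6000, 0.4000)

F = (-2.5000, 1.6000, 0.4000)
τ = (0.1000, -0.1200, 0.1500)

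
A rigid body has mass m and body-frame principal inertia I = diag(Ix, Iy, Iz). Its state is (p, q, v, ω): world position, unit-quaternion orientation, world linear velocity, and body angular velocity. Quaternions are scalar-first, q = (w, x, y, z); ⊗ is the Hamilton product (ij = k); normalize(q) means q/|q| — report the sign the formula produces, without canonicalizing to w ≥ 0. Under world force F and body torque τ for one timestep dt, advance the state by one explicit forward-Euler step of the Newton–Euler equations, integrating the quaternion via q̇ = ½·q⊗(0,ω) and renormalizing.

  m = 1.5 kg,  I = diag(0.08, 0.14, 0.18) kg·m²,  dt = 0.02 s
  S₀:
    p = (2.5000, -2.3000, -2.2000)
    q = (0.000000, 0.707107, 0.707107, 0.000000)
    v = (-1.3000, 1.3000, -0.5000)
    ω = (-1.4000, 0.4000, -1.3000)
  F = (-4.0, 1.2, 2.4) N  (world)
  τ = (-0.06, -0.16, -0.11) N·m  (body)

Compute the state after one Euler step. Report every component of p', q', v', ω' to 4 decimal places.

p' = (2.4740, -2.2740, -2.2100)
q' = (0.0071, 0.6978, 0.7162, 0.0127)
v' = (-1.3533, 1.3160, -0.4680)
ω' = (-1.4098, 0.4031, -1.3085)

ω×(Iω) gyroscopic = (-0.0208, -0.1820, -0.0336)
(τ − ω×Iω)/I = (-0.4900, 0.1571, -0.4244)
ω' = ω + α·dt = (-1.4098, 0.4031, -1.3085)
2q̇ = q⊗(0,ω) = (0.7071070, -0.9192391, 0.9192391, 1.2727926)
updated quaternion q' = (0.0071, 0.6978, 0.7162, 0.0127)
a = (-2.6667, 0.8000, 1.6000)
new position p' = (2.4740, -2.2740, -2.2100)
v' = v + a·dt = (-1.3533, 1.3160, -0.4680)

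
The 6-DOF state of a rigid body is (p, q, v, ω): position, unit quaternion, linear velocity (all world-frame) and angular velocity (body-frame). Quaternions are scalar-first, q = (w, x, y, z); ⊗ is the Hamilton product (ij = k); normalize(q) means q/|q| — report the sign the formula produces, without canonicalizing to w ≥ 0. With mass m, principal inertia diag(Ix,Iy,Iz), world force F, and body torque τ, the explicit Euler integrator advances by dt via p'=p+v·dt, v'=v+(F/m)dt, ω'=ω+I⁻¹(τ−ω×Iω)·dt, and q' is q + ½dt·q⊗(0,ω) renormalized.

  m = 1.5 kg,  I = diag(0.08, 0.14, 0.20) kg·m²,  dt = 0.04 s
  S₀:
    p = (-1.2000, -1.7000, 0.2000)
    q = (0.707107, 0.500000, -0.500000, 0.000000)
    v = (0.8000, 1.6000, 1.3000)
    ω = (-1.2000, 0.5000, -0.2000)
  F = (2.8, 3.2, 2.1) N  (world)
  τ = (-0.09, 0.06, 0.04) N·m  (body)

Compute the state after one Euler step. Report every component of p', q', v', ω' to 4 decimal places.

a = F/m = (1.8667, 2.1333, 1.4000)
p + v·dt = (-1.1680, -1.6360, 0.2520)
v' = v + a·dt = (0.8747, 1.6853, 1.3560)
precession coupling ω×(Iω) = (-0.0060, -0.0288, -0.0360)
α = I⁻¹(τ − ω×Iω) = (-1.0500, 0.6343, 0.3800)
new body rate ω' = (-1.2420, 0.5254, -0.1848)
q⊗(0,ω) = (0.8500000, -0.7485284, 0.4535535, -0.4914214)
q + ½dt·q⊗(0,ω), renormalized = (0.7239, 0.4849, -0.4908, -0.0098)

p' = (-1.1680, -1.6360, 0.2520)
q' = (0.7239, 0.4849, -0.4908, -0.0098)
v' = (0.8747, 1.6853, 1.3560)
ω' = (-1.2420, 0.5254, -0.1848)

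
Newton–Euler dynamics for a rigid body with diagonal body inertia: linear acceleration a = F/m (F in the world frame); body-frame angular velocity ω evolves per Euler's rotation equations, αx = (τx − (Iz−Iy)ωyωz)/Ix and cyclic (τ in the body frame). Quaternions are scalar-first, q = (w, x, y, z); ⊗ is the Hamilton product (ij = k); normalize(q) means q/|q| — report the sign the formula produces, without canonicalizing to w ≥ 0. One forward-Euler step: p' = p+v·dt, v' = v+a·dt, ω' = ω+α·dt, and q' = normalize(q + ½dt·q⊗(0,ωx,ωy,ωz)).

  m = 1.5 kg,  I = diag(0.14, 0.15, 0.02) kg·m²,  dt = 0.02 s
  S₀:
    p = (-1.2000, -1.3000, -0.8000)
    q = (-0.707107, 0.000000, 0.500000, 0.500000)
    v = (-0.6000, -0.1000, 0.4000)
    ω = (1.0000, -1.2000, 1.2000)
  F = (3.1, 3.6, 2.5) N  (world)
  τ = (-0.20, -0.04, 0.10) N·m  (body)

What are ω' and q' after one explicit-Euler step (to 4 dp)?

(τ − ω×Iω)/I = (-2.7657, -1.2267, 5.6000)
ω + α·dt = (0.9447, -1.2245, 1.3120)
2q̇ = q⊗(0,ω) = (0.0000000, 0.4928930, 1.3485284, -1.3485284)
q' = normalize(q + ½dt·q⊗(0,ω)) = (-0.7070, 0.0049, 0.5134, 0.4864)

ω' = (0.9447, -1.2245, 1.3120)
q' = (-0.7070, 0.0049, 0.5134, 0.4864)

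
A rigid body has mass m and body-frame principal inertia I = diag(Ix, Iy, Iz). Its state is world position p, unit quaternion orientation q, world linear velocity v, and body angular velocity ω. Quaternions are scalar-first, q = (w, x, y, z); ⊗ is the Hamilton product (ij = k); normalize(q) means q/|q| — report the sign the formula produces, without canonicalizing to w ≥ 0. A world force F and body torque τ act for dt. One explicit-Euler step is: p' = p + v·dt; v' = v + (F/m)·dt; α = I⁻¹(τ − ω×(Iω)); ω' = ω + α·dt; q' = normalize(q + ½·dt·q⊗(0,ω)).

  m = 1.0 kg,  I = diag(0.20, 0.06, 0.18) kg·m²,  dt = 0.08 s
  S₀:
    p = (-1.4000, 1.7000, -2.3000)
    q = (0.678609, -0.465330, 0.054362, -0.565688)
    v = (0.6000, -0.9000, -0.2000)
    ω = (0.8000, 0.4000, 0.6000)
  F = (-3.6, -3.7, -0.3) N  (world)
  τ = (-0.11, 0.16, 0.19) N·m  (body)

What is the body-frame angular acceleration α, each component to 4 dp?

α = (-0.6940, 2.5067, 1.3044)

ω×(Iω) gyroscopic = (0.0288, 0.0096, -0.0448)
α = I⁻¹(τ − ω×Iω) = (-0.6940, 2.5067, 1.3044)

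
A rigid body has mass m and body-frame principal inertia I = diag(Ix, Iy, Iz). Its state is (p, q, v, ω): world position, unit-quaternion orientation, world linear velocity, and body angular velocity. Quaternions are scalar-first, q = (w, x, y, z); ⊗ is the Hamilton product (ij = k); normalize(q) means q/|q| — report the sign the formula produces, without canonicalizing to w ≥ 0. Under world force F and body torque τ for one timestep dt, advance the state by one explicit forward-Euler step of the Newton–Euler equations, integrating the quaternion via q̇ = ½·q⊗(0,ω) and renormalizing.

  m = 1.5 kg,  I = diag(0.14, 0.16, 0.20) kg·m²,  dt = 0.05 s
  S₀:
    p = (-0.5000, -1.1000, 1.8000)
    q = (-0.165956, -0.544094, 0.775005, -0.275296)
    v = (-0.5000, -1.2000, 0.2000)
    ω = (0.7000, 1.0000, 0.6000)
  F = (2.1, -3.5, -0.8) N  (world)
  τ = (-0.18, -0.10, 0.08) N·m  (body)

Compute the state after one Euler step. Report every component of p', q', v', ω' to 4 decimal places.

new position p' = (-0.5250, -1.1600, 1.8100)
new velocity v' = (-0.4300, -1.3167, 0.1733)
gyro term ω×Iω = (0.0240, -0.0252, 0.0140)
angular accel α = (-1.4571, -0.4675, 0.3300)
ω + α·dt = (0.6271, 0.9766, 0.6165)
Hamilton product q⊗(0,ω) = (-0.2289616, 0.6241298, -0.0322068, -1.1861711)
updated quaternion q' = (-0.1716, -0.5282, 0.7738, -0.3048)

p' = (-0.5250, -1.1600, 1.8100)
q' = (-0.1716, -0.5282, 0.7738, -0.3048)
v' = (-0.4300, -1.3167, 0.1733)
ω' = (0.6271, 0.9766, 0.6165)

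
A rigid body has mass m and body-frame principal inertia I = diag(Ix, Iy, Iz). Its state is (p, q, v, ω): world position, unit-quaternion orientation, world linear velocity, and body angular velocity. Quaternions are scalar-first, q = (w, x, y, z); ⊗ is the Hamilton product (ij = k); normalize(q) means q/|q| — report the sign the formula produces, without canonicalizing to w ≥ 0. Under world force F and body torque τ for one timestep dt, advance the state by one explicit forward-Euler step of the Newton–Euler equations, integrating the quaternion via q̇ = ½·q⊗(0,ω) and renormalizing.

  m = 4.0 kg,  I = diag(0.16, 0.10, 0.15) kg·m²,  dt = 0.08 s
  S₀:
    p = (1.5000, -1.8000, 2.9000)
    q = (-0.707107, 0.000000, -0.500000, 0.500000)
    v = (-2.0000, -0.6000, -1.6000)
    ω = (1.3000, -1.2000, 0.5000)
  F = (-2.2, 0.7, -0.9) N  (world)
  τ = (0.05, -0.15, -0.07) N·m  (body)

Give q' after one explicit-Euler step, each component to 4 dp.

Hamilton product q⊗(0,ω) = (-0.8500000, -0.5692391, 1.4985284, 0.2964465)
q + ½dt·q⊗(0,ω), renormalized = (-0.7391, -0.0227, -0.4389, 0.5105)

q' = (-0.7391, -0.0227, -0.4389, 0.5105)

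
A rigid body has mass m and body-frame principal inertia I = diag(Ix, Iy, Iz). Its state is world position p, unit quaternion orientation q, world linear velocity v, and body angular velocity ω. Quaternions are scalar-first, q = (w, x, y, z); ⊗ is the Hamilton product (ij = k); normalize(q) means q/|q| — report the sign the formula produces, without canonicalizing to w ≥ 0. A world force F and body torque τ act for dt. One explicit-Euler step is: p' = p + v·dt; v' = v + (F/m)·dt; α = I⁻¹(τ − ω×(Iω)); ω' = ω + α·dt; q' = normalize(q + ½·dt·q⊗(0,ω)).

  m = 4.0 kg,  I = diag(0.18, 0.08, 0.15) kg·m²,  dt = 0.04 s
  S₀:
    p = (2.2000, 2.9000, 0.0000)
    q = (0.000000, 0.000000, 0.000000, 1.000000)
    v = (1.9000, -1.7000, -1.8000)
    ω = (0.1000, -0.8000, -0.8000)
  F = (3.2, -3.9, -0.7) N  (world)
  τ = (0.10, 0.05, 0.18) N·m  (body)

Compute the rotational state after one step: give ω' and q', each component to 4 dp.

(τ − ω×Iω)/I = (0.3067, 0.6550, 1.1467)
ω + α·dt = (0.1123, -0.7738, -0.7541)
q⊗(0,ω) = (0.8000000, 0.8000000, 0.1000000, 0.0000000)
q' = normalize(q + ½dt·q⊗(0,ω)) = (0.0160, 0.0160, 0.0020, 0.9997)

ω' = (0.1123, -0.7738, -0.7541)
q' = (0.0160, 0.0160, 0.0020, 0.9997)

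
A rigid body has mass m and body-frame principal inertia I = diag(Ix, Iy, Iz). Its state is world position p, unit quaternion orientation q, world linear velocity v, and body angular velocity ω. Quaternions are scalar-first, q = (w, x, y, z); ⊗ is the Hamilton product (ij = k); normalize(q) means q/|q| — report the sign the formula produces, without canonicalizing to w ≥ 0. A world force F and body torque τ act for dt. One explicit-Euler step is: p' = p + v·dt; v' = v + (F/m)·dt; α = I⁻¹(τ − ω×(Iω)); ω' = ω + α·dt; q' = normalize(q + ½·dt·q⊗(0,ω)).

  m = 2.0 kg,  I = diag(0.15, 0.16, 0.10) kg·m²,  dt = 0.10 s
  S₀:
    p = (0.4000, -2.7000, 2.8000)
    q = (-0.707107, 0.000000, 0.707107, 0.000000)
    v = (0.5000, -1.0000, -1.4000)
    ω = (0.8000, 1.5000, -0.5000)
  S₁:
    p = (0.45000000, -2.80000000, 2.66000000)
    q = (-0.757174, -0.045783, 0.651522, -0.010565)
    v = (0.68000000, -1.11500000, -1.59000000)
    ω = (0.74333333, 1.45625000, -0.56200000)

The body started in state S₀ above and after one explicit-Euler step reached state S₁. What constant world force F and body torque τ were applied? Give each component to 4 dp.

F = (3.6000, -2.3000, -3.8000)
τ = (-0.0400, -0.0900, -0.0500)

Δv = v₁−v₀ = (0.18000000, -0.11500000, -0.19000000)
F = m·Δv/dt = (3.6000, -2.3000, -3.8000)
rate change Δω = (-0.05666667, -0.04375000, -0.06200000)
ω₀×(Iω₀) = (0.0450, -0.0200, 0.0120)
τ = I·(Δω/dt) + ω₀×(Iω₀) = (-0.0400, -0.0900, -0.0500)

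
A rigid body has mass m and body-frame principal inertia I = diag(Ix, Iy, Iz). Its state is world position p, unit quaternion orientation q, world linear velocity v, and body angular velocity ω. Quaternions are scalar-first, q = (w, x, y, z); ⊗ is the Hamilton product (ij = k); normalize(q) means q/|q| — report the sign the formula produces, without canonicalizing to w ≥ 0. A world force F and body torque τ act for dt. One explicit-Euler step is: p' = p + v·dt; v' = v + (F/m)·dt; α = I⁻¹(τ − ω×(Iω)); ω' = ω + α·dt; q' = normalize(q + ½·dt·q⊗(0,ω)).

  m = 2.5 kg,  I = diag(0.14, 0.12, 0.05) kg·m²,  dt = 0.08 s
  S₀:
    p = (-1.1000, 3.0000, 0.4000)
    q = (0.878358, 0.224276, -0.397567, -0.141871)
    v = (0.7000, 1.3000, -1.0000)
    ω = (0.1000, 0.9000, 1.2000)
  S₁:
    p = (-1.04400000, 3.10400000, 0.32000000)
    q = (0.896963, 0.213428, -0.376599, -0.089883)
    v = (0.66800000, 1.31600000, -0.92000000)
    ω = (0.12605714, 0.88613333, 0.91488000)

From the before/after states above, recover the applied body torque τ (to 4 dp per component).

rate change Δω = (0.02605714, -0.01386667, -0.28512000)
precession coupling = (-0.0756, 0.0108, -0.0018)
applied torque τ = (-0.0300, -0.0100, -0.1800)

τ = (-0.0300, -0.0100, -0.1800)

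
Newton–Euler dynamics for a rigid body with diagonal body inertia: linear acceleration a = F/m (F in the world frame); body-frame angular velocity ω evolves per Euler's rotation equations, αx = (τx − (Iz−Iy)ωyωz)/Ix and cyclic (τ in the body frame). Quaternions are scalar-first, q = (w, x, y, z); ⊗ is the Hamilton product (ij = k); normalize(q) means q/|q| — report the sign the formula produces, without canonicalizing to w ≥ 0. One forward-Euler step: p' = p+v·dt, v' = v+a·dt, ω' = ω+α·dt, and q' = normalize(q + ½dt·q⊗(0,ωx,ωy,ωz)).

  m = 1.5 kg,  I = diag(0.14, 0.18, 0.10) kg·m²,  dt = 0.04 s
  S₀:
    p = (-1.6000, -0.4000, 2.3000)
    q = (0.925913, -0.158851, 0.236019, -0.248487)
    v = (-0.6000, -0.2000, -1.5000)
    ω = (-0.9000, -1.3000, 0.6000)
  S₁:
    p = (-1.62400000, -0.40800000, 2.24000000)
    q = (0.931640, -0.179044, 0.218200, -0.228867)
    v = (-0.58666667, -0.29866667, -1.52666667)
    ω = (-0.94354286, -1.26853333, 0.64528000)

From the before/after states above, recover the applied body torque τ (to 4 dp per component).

rate change Δω = (-0.04354286, 0.03146667, 0.04528000)
gyro term ω₀×Iω₀ = (0.0624, -0.0216, 0.0468)
I·α + gyro = (-0.0900, 0.1200, 0.1600)

τ = (-0.0900, 0.1200, 0.1600)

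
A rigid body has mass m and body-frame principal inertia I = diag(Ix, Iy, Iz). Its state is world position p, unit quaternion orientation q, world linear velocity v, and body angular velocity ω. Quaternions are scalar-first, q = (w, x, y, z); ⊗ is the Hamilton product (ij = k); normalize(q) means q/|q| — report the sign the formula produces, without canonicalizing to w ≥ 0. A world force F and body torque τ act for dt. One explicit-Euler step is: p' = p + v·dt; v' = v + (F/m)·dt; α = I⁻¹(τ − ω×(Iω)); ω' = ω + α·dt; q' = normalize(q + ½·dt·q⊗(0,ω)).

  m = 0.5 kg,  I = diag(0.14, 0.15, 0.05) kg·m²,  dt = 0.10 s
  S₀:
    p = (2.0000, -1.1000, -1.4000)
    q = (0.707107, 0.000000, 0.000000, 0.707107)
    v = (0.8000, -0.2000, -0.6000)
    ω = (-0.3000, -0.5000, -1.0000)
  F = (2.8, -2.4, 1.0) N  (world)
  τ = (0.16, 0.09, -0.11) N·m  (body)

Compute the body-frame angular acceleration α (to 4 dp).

α = (1.5000, 0.4200, -2.2300)

precession coupling ω×(Iω) = (-0.0500, 0.0270, 0.0015)
(τ − ω×Iω)/I = (1.5000, 0.4200, -2.2300)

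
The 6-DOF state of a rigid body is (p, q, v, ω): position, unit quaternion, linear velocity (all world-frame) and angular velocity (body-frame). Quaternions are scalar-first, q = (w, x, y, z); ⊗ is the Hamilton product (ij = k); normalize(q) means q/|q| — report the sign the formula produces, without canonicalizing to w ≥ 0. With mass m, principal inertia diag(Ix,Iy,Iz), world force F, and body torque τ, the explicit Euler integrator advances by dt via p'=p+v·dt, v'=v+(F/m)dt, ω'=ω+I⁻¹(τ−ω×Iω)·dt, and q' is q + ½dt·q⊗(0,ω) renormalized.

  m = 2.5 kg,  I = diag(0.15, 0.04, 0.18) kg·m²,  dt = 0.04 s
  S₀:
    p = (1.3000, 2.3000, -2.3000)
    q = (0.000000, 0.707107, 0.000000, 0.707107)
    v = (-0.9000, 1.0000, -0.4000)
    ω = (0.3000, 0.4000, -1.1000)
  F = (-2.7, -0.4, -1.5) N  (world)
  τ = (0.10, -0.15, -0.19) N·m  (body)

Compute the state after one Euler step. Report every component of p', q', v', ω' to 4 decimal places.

p' = (1.2640, 2.3400, -2.3160)
q' = (0.0113, 0.7012, 0.0198, 0.7126)
v' = (-0.9432, 0.9936, -0.4240)
ω' = (0.3431, 0.2401, -1.1393)

(τ − ω×Iω)/I = (1.0773, -3.9975, -0.9822)
new body rate ω' = (0.3431, 0.2401, -1.1393)
Hamilton product q⊗(0,ω) = (0.5656856, -0.2828428, 0.9899498, 0.2828428)
updated quaternion q' = (0.0113, 0.7012, 0.0198, 0.7126)
linear accel F/m = (-1.0800, -0.1600, -0.6000)
new position p' = (1.2640, 2.3400, -2.3160)
v + (F/m)dt = (-0.9432, 0.9936, -0.4240)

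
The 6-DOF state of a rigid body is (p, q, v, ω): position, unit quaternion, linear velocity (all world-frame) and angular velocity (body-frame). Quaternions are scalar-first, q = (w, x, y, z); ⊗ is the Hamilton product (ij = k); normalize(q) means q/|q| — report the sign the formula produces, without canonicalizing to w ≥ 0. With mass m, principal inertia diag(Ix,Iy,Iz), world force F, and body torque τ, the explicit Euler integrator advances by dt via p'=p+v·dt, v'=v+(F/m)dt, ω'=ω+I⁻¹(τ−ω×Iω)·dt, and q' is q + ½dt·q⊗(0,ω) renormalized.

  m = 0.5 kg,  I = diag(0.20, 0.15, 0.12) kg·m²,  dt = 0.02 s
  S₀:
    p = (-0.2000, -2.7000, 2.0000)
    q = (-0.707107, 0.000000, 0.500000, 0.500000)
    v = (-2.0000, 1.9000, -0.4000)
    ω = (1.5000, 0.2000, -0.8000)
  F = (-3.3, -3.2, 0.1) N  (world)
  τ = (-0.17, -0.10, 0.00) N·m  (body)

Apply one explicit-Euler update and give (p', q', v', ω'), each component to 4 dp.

new position p' = (-0.2400, -2.6620, 1.9920)
v + (F/m)dt = (-2.1320, 1.7720, -0.3960)
precession coupling ω×(Iω) = (0.0048, -0.0960, -0.0150)
(τ − ω×Iω)/I = (-0.8740, -0.0267, 0.1250)
ω + α·dt = (1.4825, 0.1995, -0.7975)
q⊗(0,ω) = (0.3000000, -1.5606605, 0.6085786, -0.1843144)
q' = normalize(q + ½dt·q⊗(0,ω)) = (-0.7040, -0.0156, 0.5060, 0.4981)

p' = (-0.2400, -2.6620, 1.9920)
q' = (-0.7040, -0.0156, 0.5060, 0.4981)
v' = (-2.1320, 1.7720, -0.3960)
ω' = (1.4825, 0.1995, -0.7975)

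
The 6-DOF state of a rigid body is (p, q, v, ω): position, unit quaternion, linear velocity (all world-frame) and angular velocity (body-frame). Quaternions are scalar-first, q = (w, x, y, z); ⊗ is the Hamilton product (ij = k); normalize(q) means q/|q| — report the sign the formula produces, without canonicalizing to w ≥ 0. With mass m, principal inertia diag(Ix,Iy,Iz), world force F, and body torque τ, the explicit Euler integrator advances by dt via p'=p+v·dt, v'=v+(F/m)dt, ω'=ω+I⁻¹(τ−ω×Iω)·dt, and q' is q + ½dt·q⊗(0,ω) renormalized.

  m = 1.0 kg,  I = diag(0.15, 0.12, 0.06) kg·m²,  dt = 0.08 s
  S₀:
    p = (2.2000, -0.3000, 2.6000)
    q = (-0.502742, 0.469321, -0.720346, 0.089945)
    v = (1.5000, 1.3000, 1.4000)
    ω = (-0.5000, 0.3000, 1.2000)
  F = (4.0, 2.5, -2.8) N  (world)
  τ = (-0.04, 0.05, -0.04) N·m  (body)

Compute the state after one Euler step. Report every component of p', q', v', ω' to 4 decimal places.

p' = (2.3200, -0.1960, 2.7120)
q' = (-0.4883, 0.4431, -0.7496, 0.0570)
v' = (1.8200, 1.5000, 1.1760)
ω' = (-0.5098, 0.3693, 1.1407)

new position p' = (2.3200, -0.1960, 2.7120)
v' = v + a·dt = (1.8200, 1.5000, 1.1760)
precession coupling ω×(Iω) = (-0.0216, -0.0540, 0.0045)
α = I⁻¹(τ − ω×Iω) = (-0.1227, 0.8667, -0.7417)
new body rate ω' = (-0.5098, 0.3693, 1.1407)
Hamilton product q⊗(0,ω) = (0.3428303, -0.6400277, -0.7589803, -0.8226671)
updated quaternion q' = (-0.4883, 0.4431, -0.7496, 0.0570)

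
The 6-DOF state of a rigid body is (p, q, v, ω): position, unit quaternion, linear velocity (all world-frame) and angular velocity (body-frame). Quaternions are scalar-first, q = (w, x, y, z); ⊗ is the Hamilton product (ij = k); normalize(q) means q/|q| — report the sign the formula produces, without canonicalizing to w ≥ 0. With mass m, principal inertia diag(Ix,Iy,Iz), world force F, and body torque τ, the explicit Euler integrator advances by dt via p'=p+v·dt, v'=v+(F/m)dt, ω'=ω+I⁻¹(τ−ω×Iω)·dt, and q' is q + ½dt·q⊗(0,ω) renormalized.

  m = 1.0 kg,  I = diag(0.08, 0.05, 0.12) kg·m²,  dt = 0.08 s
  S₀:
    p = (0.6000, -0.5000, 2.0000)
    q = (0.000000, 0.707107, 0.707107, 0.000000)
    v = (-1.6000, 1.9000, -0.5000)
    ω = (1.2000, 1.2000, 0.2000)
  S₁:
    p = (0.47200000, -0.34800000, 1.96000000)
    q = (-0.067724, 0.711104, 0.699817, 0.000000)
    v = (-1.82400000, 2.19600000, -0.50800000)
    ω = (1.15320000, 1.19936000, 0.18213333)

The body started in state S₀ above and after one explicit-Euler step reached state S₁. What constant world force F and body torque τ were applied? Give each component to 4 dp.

Δv = v₁−v₀ = (-0.22400000, 0.29600000, -0.00800000)
F = m·Δv/dt = (-2.8000, 3.7000, -0.1000)
rate change Δω = (-0.04680000, -0.00064000, -0.01786667)
I·α + gyro = (-0.0300, -0.0100, -0.0700)

F = (-2.8000, 3.7000, -0.1000)
τ = (-0.0300, -0.0100, -0.0700)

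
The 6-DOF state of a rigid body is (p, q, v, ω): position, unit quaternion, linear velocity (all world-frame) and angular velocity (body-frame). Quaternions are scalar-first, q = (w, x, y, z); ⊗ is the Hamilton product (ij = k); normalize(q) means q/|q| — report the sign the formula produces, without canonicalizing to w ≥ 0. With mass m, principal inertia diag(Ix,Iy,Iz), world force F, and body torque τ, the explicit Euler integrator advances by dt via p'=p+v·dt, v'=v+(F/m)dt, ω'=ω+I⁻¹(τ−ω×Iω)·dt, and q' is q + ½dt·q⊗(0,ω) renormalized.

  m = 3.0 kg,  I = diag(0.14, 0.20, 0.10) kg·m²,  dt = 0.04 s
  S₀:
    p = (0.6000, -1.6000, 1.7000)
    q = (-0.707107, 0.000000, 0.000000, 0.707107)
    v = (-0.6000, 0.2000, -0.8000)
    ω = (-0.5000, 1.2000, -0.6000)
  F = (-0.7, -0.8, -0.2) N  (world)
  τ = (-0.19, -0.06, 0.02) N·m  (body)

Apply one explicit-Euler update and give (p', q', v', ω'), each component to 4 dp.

p' = (0.5760, -1.5920, 1.6680)
q' = (-0.6983, -0.0099, -0.0240, 0.7153)
v' = (-0.6093, 0.1893, -0.8027)
ω' = (-0.5749, 1.1856, -0.5776)

angular accel α = (-1.8714, -0.3600, 0.5600)
ω + α·dt = (-0.5749, 1.1856, -0.5776)
2q̇ = q⊗(0,ω) = (0.4242642, -0.4949749, -1.2020819, 0.4242642)
q' = normalize(q + ½dt·q⊗(0,ω)) = (-0.6983, -0.0099, -0.0240, 0.7153)
new position p' = (0.5760, -1.5920, 1.6680)
v' = v + a·dt = (-0.6093, 0.1893, -0.8027)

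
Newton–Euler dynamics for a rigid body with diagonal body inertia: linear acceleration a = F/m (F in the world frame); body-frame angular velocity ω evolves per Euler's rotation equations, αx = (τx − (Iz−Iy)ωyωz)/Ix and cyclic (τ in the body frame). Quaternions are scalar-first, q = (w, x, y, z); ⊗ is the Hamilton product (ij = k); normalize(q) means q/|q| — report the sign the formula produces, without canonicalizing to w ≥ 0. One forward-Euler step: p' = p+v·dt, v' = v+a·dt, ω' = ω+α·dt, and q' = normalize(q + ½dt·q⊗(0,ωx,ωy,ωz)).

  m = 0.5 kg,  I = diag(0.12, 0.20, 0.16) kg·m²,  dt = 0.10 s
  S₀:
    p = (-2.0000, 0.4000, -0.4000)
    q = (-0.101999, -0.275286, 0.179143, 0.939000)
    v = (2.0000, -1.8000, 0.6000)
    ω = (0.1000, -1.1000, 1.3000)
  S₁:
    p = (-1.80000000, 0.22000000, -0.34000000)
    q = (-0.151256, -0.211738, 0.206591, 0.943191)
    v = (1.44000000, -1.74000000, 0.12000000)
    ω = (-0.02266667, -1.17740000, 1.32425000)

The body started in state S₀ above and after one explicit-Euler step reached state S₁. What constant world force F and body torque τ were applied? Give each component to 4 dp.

F = (-2.8000, 0.3000, -2.4000)
τ = (-0.0900, -0.1600, 0.0300)

v₁ − v₀ = (-0.56000000, 0.06000000, -0.48000000)
m·(v₁−v₀)/dt = (-2.8000, 0.3000, -2.4000)
ω₁ − ω₀ = (-0.12266667, -0.07740000, 0.02425000)
precession coupling = (0.0572, -0.0052, -0.0088)
applied torque τ = (-0.0900, -0.1600, 0.0300)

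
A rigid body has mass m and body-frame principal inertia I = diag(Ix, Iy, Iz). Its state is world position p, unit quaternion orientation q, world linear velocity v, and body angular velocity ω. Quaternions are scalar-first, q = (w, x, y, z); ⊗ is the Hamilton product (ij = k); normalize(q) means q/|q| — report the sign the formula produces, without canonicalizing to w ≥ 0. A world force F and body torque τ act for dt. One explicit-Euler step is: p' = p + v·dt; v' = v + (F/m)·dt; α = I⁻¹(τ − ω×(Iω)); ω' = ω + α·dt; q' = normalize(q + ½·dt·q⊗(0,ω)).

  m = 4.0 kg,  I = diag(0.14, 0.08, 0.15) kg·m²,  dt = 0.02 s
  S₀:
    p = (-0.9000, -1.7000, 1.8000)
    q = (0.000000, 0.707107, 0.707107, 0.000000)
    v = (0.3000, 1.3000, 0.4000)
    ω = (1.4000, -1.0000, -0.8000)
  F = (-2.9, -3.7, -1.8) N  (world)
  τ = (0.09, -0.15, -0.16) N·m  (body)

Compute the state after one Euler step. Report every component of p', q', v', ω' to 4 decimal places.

p' = p + v·dt = (-0.8940, -1.6740, 1.8080)
v' = v + a·dt = (0.2855, 1.2815, 0.3910)
precession coupling ω×(Iω) = (0.0560, 0.0112, 0.0840)
α = I⁻¹(τ − ω×Iω) = (0.2429, -2.0150, -1.6267)
new body rate ω' = (1.4049, -1.0403, -0.8325)
2q̇ = q⊗(0,ω) = (-0.2828428, -0.5656856, 0.5656856, -1.6970568)
q + ½dt·q⊗(0,ω), renormalized = (-0.0028, 0.7013, 0.7126, -0.0170)

p' = (-0.8940, -1.6740, 1.8080)
q' = (-0.0028, 0.7013, 0.7126, -0.0170)
v' = (0.2855, 1.2815, 0.3910)
ω' = (1.4049, -1.0403, -0.8325)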